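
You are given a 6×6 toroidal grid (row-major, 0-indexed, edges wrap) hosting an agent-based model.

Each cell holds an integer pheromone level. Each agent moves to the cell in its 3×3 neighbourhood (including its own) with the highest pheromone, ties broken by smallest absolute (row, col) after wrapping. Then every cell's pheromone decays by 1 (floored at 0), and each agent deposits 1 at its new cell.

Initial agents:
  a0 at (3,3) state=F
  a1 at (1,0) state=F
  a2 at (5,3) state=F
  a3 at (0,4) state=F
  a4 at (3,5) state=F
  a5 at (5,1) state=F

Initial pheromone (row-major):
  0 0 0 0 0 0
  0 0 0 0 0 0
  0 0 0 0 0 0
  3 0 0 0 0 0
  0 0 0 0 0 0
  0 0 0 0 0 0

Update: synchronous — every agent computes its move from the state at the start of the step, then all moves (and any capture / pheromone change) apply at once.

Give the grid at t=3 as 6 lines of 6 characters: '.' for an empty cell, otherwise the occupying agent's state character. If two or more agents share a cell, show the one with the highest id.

F.F...
......
..F...
F.....
......
......

t=1: a0@(2,2) a1@(0,0) a2@(0,2) a3@(0,3) a4@(3,0) a5@(0,0) | pheromone: 2 0 1 1 0 0 / 0 0 0 0 0 0 / 0 0 1 0 0 0 / 3 0 0 0 0 0 / 0 0 0 0 0 0 / 0 0 0 0 0 0
t=2: a0@(2,2) a1@(0,0) a2@(0,2) a3@(0,2) a4@(3,0) a5@(0,0) | pheromone: 3 0 2 0 0 0 / 0 0 0 0 0 0 / 0 0 1 0 0 0 / 3 0 0 0 0 0 / 0 0 0 0 0 0 / 0 0 0 0 0 0
t=3: a0@(2,2) a1@(0,0) a2@(0,2) a3@(0,2) a4@(3,0) a5@(0,0) | pheromone: 4 0 3 0 0 0 / 0 0 0 0 0 0 / 0 0 1 0 0 0 / 3 0 0 0 0 0 / 0 0 0 0 0 0 / 0 0 0 0 0 0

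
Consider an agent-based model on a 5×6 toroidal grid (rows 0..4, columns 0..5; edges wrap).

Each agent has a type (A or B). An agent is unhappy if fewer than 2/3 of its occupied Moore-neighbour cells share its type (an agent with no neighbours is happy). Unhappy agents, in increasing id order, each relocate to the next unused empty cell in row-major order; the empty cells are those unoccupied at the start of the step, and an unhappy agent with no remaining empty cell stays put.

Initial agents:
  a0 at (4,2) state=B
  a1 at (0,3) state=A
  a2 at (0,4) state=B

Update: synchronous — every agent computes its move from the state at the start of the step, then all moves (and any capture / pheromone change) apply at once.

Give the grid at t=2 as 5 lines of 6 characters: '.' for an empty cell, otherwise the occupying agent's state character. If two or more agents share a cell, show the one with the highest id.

...BAB
......
......
......
......

t=1: a0@(0,0):B a1@(0,1):A a2@(0,2):B
t=2: a0@(0,3):B a1@(0,4):A a2@(0,5):B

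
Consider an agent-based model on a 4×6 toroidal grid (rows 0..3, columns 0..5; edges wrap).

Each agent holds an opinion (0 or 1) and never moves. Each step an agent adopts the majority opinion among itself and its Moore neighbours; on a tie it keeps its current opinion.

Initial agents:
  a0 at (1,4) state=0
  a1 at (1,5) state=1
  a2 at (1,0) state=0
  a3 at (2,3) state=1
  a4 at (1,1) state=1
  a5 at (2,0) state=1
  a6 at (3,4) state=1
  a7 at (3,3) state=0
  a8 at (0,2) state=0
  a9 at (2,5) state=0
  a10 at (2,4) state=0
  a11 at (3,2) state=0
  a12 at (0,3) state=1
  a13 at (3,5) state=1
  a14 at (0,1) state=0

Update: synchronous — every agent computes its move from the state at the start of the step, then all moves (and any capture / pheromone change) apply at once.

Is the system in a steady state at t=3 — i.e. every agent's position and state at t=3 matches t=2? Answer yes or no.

t=1: a0@(1,4):0 a1@(1,5):0 a2@(1,0):0 a3@(2,3):0 a4@(1,1):0 a5@(2,0):1 a6@(3,4):1 a7@(3,3):0 a8@(0,2):0 a9@(2,5):0 a10@(2,4):0 a11@(3,2):0 a12@(0,3):0 a13@(3,5):1 a14@(0,1):0
t=2: a0@(1,4):0 a1@(1,5):0 a2@(1,0):0 a3@(2,3):0 a4@(1,1):0 a5@(2,0):0 a6@(3,4):0 a7@(3,3):0 a8@(0,2):0 a9@(2,5):0 a10@(2,4):0 a11@(3,2):0 a12@(0,3):0 a13@(3,5):1 a14@(0,1):0
t=3: a0@(1,4):0 a1@(1,5):0 a2@(1,0):0 a3@(2,3):0 a4@(1,1):0 a5@(2,0):0 a6@(3,4):0 a7@(3,3):0 a8@(0,2):0 a9@(2,5):0 a10@(2,4):0 a11@(3,2):0 a12@(0,3):0 a13@(3,5):0 a14@(0,1):0

no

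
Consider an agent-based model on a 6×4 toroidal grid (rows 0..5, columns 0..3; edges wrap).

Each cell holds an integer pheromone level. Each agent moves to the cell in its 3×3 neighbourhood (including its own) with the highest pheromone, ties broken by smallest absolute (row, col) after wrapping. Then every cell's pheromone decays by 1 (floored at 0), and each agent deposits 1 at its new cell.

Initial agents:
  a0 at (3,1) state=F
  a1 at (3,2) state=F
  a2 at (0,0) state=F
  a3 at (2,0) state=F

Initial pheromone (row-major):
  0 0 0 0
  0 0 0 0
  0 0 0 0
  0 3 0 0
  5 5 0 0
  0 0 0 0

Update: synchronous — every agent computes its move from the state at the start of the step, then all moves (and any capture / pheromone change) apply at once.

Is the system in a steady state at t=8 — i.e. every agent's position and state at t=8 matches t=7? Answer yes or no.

t=1: a0@(4,0) a1@(4,1) a2@(0,0) a3@(3,1) | pheromone: 1 0 0 0 / 0 0 0 0 / 0 0 0 0 / 0 3 0 0 / 5 5 0 0 / 0 0 0 0
t=2: a0@(4,0) a1@(4,0) a2@(0,0) a3@(4,0) | pheromone: 1 0 0 0 / 0 0 0 0 / 0 0 0 0 / 0 2 0 0 / 7 4 0 0 / 0 0 0 0
t=3: a0@(4,0) a1@(4,0) a2@(0,0) a3@(4,0) | pheromone: 1 0 0 0 / 0 0 0 0 / 0 0 0 0 / 0 1 0 0 / 9 3 0 0 / 0 0 0 0
t=4: a0@(4,0) a1@(4,0) a2@(0,0) a3@(4,0) | pheromone: 1 0 0 0 / 0 0 0 0 / 0 0 0 0 / 0 0 0 0 / 11 2 0 0 / 0 0 0 0
t=5: a0@(4,0) a1@(4,0) a2@(0,0) a3@(4,0) | pheromone: 1 0 0 0 / 0 0 0 0 / 0 0 0 0 / 0 0 0 0 / 13 1 0 0 / 0 0 0 0
t=6: a0@(4,0) a1@(4,0) a2@(0,0) a3@(4,0) | pheromone: 1 0 0 0 / 0 0 0 0 / 0 0 0 0 / 0 0 0 0 / 15 0 0 0 / 0 0 0 0
t=7: a0@(4,0) a1@(4,0) a2@(0,0) a3@(4,0) | pheromone: 1 0 0 0 / 0 0 0 0 / 0 0 0 0 / 0 0 0 0 / 17 0 0 0 / 0 0 0 0
t=8: a0@(4,0) a1@(4,0) a2@(0,0) a3@(4,0) | pheromone: 1 0 0 0 / 0 0 0 0 / 0 0 0 0 / 0 0 0 0 / 19 0 0 0 / 0 0 0 0

yes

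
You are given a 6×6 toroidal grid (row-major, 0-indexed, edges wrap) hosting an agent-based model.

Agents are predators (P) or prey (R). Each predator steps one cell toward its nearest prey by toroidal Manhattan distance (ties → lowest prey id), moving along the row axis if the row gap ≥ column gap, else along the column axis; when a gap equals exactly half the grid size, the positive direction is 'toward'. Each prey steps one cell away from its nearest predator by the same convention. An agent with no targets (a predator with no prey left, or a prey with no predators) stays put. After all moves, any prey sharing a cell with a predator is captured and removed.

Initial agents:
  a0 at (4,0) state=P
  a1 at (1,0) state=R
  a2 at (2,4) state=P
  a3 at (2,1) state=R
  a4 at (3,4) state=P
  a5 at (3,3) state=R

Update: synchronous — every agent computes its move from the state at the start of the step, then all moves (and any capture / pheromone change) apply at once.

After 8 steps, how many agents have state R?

t=1: a0@(5,0):P a1@(0,0):R a2@(3,4):P a3@(1,1):R a4@(3,3):P a5@(3,2):R
t=2: a0@(0,0):P a1@(1,0):R a2@(3,3):P a3@(2,1):R a4@(3,2):P a5@(3,1):R
t=3: a0@(1,0):P a1@(2,0):R a2@(3,2):P a3@(1,1):R a4@(3,1):P a5@(3,0):R
t=4: a0@(2,0):P a2@(3,1):P a3@(1,2):R a4@(3,0):P a5@(3,5):R
t=5: a0@(3,0):P a2@(3,0):P a3@(1,3):R a4@(3,5):P a5@(3,4):R
t=6: a0@(3,5):P a2@(3,5):P a3@(0,3):R a4@(3,4):P a5@(3,3):R
t=7: a0@(3,4):P a2@(3,4):P a3@(5,3):R a4@(3,3):P a5@(3,2):R
t=8: a0@(3,3):P a2@(3,3):P a3@(0,3):R a4@(3,2):P a5@(3,1):R

2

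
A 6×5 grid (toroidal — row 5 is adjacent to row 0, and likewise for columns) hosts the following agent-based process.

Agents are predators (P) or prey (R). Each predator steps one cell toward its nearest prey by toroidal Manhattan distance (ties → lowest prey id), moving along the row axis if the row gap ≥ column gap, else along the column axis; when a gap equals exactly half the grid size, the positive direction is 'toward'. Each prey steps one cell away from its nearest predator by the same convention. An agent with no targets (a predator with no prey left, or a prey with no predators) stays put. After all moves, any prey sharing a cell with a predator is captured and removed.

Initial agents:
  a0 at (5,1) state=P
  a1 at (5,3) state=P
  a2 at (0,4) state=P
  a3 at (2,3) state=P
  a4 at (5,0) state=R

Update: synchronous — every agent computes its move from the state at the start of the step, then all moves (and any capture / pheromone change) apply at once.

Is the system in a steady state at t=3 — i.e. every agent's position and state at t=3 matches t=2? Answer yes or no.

yes

t=1: a0@(5,0):P a1@(5,4):P a2@(5,4):P a3@(3,3):P
t=2: (unchanged — steady state)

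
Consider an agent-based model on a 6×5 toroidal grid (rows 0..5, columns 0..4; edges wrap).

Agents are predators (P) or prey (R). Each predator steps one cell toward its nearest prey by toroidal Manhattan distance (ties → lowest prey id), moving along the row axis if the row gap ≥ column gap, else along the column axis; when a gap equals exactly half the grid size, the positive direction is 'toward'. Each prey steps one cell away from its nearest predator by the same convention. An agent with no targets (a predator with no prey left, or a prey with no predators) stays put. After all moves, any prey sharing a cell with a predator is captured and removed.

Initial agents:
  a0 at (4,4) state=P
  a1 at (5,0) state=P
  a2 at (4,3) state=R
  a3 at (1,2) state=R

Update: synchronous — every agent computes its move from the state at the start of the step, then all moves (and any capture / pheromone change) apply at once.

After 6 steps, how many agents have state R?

t=1: a0@(4,3):P a1@(5,4):P a2@(4,2):R a3@(2,2):R
t=2: a0@(4,2):P a1@(5,3):P a2@(4,1):R a3@(1,2):R
t=3: a0@(4,1):P a1@(5,2):P a2@(4,0):R a3@(0,2):R
t=4: a0@(4,0):P a1@(0,2):P a2@(4,4):R a3@(1,2):R
t=5: a0@(4,4):P a1@(1,2):P a2@(4,3):R a3@(2,2):R
t=6: a0@(4,3):P a1@(2,2):P a2@(4,2):R a3@(3,2):R

2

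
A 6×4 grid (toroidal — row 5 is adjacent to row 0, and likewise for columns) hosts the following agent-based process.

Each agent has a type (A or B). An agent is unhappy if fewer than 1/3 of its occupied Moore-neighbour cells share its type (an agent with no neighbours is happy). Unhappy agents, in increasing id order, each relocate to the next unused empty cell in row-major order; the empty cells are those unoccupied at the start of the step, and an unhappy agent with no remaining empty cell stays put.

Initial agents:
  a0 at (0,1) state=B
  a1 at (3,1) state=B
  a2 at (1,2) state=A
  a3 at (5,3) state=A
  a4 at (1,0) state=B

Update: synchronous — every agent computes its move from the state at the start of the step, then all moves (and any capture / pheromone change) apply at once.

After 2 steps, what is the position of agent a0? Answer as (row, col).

t=1: a0@(0,1):B a1@(3,1):B a2@(0,0):A a3@(5,3):A a4@(1,0):B
t=2: (unchanged — steady state)

(0, 1)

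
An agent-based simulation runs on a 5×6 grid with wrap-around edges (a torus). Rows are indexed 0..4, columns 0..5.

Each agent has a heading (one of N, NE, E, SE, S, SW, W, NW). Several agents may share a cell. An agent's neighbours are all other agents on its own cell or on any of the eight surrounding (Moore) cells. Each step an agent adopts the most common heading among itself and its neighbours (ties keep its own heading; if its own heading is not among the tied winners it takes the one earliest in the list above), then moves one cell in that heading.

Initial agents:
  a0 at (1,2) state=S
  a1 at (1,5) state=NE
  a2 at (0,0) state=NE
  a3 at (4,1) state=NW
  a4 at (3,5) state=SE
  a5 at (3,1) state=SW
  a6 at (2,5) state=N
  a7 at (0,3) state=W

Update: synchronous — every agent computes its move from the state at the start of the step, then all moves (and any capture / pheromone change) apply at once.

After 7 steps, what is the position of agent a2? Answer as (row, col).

t=1: a0@(2,2):S a1@(0,0):NE a2@(4,1):NE a3@(3,0):NW a4@(4,0):SE a5@(4,0):SW a6@(1,5):N a7@(0,2):W
t=2: a0@(3,2):S a1@(4,1):NE a2@(3,2):NE a3@(2,5):NW a4@(3,1):NE a5@(3,1):NE a6@(0,5):N a7@(0,1):W
t=3: a0@(2,3):NE a1@(3,2):NE a2@(2,3):NE a3@(1,4):NW a4@(2,2):NE a5@(2,2):NE a6@(4,5):N a7@(0,0):W
t=4: a0@(1,4):NE a1@(2,3):NE a2@(1,4):NE a3@(0,5):NE a4@(1,3):NE a5@(1,3):NE a6@(3,5):N a7@(0,5):W
t=5: a0@(0,5):NE a1@(1,4):NE a2@(0,5):NE a3@(4,0):NE a4@(0,4):NE a5@(0,4):NE a6@(2,5):N a7@(4,0):NE
t=6: a0@(4,0):NE a1@(0,5):NE a2@(4,0):NE a3@(3,1):NE a4@(4,5):NE a5@(4,5):NE a6@(1,5):N a7@(3,1):NE
t=7: a0@(3,1):NE a1@(4,0):NE a2@(3,1):NE a3@(2,2):NE a4@(3,0):NE a5@(3,0):NE a6@(0,5):N a7@(2,2):NE

(3, 1)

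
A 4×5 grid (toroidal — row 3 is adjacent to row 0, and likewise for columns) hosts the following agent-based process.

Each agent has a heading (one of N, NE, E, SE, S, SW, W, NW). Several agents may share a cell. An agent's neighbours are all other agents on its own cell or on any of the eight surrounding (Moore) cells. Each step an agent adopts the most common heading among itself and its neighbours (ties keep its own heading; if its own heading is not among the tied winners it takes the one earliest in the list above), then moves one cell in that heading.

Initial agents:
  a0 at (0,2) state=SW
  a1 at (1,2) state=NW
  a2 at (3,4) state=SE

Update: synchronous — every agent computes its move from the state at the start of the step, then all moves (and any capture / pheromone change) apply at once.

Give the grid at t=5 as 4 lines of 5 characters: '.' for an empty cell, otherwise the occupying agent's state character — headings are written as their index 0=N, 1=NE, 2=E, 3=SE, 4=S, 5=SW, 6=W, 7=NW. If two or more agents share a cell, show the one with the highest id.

..7.3
..5..
.....
.....

t=1: a0@(1,1):SW a1@(0,1):NW a2@(0,0):SE
t=2: a0@(2,0):SW a1@(3,0):NW a2@(1,1):SE
t=3: a0@(3,4):SW a1@(2,4):NW a2@(2,2):SE
t=4: a0@(0,3):SW a1@(1,3):NW a2@(3,3):SE
t=5: a0@(1,2):SW a1@(0,2):NW a2@(0,4):SE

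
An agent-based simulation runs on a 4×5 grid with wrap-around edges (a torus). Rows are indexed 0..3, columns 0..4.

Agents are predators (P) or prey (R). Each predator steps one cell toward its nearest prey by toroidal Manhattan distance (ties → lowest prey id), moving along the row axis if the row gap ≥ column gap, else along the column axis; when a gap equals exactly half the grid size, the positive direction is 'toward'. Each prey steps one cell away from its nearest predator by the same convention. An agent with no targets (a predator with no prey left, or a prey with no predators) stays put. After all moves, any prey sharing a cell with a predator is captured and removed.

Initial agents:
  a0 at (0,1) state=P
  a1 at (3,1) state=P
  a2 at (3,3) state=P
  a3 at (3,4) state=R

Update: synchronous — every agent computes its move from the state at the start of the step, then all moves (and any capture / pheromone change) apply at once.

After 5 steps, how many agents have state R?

t=1: a0@(0,0):P a1@(3,0):P a2@(3,4):P
t=2: (unchanged — steady state)

0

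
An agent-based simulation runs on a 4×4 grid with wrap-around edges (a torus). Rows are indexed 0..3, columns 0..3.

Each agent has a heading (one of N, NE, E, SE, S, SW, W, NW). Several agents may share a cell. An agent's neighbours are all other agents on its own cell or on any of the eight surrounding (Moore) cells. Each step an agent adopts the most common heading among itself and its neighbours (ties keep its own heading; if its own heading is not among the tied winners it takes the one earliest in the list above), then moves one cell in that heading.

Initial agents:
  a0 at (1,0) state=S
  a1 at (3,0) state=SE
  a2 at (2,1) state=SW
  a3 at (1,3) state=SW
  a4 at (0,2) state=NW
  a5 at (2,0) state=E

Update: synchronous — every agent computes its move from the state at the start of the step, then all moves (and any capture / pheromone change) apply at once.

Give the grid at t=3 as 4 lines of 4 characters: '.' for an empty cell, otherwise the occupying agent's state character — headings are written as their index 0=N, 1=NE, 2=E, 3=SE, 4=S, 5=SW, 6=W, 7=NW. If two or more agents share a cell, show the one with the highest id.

55..
.555
.5..
....

t=1: a0@(2,3):SW a1@(0,1):SE a2@(3,0):SW a3@(2,2):SW a4@(3,1):NW a5@(3,3):SW
t=2: a0@(3,2):SW a1@(1,2):SE a2@(0,3):SW a3@(3,1):SW a4@(0,0):SW a5@(0,2):SW
t=3: a0@(0,1):SW a1@(2,1):SW a2@(1,2):SW a3@(0,0):SW a4@(1,3):SW a5@(1,1):SW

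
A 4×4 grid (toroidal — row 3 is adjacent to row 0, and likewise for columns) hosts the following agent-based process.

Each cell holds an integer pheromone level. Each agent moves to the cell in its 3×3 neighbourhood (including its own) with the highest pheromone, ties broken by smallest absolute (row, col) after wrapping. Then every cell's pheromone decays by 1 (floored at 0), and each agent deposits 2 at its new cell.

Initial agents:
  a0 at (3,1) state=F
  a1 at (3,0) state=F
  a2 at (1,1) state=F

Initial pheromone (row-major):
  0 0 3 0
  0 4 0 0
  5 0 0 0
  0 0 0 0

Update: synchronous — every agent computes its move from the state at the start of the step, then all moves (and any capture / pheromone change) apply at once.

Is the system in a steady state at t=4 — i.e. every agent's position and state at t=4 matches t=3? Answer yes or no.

yes

t=1: a0@(2,0) a1@(2,0) a2@(2,0) | pheromone: 0 0 2 0 / 0 3 0 0 / 10 0 0 0 / 0 0 0 0
t=2: a0@(2,0) a1@(2,0) a2@(2,0) | pheromone: 0 0 1 0 / 0 2 0 0 / 15 0 0 0 / 0 0 0 0
t=3: a0@(2,0) a1@(2,0) a2@(2,0) | pheromone: 0 0 0 0 / 0 1 0 0 / 20 0 0 0 / 0 0 0 0
t=4: a0@(2,0) a1@(2,0) a2@(2,0) | pheromone: 0 0 0 0 / 0 0 0 0 / 25 0 0 0 / 0 0 0 0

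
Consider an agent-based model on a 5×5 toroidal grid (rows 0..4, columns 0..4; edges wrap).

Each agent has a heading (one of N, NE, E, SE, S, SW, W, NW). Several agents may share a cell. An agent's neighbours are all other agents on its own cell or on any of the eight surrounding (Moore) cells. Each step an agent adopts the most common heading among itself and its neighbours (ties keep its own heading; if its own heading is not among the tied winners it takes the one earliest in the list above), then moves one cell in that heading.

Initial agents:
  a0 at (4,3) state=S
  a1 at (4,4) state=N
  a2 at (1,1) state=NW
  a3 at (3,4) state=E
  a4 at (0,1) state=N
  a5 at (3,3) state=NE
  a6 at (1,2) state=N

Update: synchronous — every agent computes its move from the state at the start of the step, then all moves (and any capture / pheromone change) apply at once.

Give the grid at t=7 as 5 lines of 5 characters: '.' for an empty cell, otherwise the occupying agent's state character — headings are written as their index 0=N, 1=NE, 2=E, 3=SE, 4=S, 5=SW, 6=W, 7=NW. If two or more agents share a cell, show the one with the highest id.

t=1: a0@(0,3):S a1@(3,4):N a2@(0,1):N a3@(3,0):E a4@(4,1):N a5@(2,4):NE a6@(0,2):N
t=2: a0@(1,3):S a1@(2,4):N a2@(4,1):N a3@(2,0):N a4@(3,1):N a5@(1,0):NE a6@(4,2):N
t=3: a0@(2,3):S a1@(1,4):N a2@(3,1):N a3@(1,0):N a4@(2,1):N a5@(0,0):N a6@(3,2):N
t=4: a0@(1,3):N a1@(0,4):N a2@(2,1):N a3@(0,0):N a4@(1,1):N a5@(4,0):N a6@(2,2):N
t=5: a0@(0,3):N a1@(4,4):N a2@(1,1):N a3@(4,0):N a4@(0,1):N a5@(3,0):N a6@(1,2):N
t=6: a0@(4,3):N a1@(3,4):N a2@(0,1):N a3@(3,0):N a4@(4,1):N a5@(2,0):N a6@(0,2):N
t=7: a0@(3,3):N a1@(2,4):N a2@(4,1):N a3@(2,0):N a4@(3,1):N a5@(1,0):N a6@(4,2):N

.....
0....
0...0
.0.0.
.00..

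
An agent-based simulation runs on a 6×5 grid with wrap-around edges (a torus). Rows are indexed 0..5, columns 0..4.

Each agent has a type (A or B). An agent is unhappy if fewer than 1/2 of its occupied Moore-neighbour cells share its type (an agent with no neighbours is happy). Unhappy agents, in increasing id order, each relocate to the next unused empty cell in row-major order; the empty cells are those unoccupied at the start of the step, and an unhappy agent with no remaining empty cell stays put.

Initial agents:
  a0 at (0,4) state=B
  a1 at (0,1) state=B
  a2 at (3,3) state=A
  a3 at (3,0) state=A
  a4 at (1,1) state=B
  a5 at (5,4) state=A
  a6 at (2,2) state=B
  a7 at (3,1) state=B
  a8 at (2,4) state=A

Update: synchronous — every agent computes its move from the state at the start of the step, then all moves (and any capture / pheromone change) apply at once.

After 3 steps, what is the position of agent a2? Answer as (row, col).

(3, 3)

t=1: a0@(0,0):B a1@(0,1):B a2@(3,3):A a3@(3,0):A a4@(1,1):B a5@(0,2):A a6@(2,2):B a7@(3,1):B a8@(2,4):A
t=2: a0@(0,0):B a1@(0,1):B a2@(3,3):A a3@(3,0):A a4@(1,1):B a5@(0,3):A a6@(2,2):B a7@(3,1):B a8@(2,4):A
t=3: (unchanged — steady state)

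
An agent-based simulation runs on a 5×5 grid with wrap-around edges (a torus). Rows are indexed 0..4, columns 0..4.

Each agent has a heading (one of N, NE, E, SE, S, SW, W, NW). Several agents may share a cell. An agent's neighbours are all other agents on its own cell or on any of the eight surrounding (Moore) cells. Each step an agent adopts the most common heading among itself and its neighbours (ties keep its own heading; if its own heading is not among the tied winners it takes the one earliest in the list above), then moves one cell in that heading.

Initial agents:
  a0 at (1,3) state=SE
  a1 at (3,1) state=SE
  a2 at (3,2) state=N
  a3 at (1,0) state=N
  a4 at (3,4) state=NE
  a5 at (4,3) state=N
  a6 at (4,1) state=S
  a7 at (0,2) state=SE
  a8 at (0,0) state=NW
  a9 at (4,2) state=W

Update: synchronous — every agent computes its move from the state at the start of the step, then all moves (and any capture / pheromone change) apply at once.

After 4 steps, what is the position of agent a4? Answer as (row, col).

t=1: a0@(2,4):SE a1@(4,2):SE a2@(2,2):N a3@(0,0):N a4@(2,0):NE a5@(3,3):N a6@(0,2):SE a7@(1,3):SE a8@(4,4):NW a9@(3,2):N
t=2: a0@(3,0):SE a1@(0,3):SE a2@(1,2):N a3@(4,0):N a4@(1,1):NE a5@(2,3):N a6@(1,3):SE a7@(2,4):SE a8@(3,4):N a9@(2,2):N
t=3: a0@(4,1):SE a1@(1,4):SE a2@(0,2):N a3@(3,0):N a4@(0,1):N a5@(1,3):N a6@(2,4):SE a7@(3,0):SE a8@(2,4):N a9@(1,2):N
t=4: a0@(3,1):N a1@(2,0):SE a2@(4,2):N a3@(4,1):SE a4@(4,1):N a5@(0,3):N a6@(3,0):SE a7@(4,1):SE a8@(1,4):N a9@(0,2):N

(4, 1)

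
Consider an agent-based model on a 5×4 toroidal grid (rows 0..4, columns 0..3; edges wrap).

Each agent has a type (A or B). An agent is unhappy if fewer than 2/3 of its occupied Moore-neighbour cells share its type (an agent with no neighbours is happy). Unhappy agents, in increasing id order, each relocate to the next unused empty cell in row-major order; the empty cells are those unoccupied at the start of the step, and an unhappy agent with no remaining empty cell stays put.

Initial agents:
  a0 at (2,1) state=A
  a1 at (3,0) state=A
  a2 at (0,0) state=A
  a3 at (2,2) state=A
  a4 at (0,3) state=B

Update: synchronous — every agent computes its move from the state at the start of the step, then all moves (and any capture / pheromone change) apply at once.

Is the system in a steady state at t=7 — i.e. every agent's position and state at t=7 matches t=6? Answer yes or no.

t=1: a0@(2,1):A a1@(3,0):A a2@(0,1):A a3@(2,2):A a4@(0,2):B
t=2: a0@(2,1):A a1@(3,0):A a2@(0,0):A a3@(2,2):A a4@(0,3):B
t=3: a0@(2,1):A a1@(3,0):A a2@(0,1):A a3@(2,2):A a4@(0,2):B
t=4: a0@(2,1):A a1@(3,0):A a2@(0,0):A a3@(2,2):A a4@(0,3):B
t=5: a0@(2,1):A a1@(3,0):A a2@(0,1):A a3@(2,2):A a4@(0,2):B
t=6: a0@(2,1):A a1@(3,0):A a2@(0,0):A a3@(2,2):A a4@(0,3):B
t=7: a0@(2,1):A a1@(3,0):A a2@(0,1):A a3@(2,2):A a4@(0,2):B

no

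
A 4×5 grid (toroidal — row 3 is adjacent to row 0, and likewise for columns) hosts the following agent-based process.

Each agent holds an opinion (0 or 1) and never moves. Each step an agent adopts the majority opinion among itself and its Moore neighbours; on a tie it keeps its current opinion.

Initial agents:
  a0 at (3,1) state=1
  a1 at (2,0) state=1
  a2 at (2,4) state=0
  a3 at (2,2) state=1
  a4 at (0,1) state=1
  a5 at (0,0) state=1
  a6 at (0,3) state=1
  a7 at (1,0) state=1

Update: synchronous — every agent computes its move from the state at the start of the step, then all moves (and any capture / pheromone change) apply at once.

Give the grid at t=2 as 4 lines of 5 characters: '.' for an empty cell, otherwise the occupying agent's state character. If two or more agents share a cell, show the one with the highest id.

t=1: a0@(3,1):1 a1@(2,0):1 a2@(2,4):1 a3@(2,2):1 a4@(0,1):1 a5@(0,0):1 a6@(0,3):1 a7@(1,0):1
t=2: (unchanged — steady state)

11.1.
1....
1.1.1
.1...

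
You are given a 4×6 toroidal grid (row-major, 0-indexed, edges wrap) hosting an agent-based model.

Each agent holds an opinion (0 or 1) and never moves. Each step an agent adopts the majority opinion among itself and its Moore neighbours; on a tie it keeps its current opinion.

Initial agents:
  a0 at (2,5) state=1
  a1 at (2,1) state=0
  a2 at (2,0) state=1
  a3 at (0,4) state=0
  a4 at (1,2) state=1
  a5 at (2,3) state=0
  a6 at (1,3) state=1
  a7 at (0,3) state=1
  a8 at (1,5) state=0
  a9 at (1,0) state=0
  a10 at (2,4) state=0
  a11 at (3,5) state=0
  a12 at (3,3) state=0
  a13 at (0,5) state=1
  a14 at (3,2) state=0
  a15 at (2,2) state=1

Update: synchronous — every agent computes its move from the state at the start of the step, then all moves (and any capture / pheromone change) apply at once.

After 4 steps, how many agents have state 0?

t=1: a0@(2,5):0 a1@(2,1):0 a2@(2,0):0 a3@(0,4):0 a4@(1,2):1 a5@(2,3):0 a6@(1,3):1 a7@(0,3):1 a8@(1,5):0 a9@(1,0):0 a10@(2,4):0 a11@(3,5):0 a12@(3,3):0 a13@(0,5):0 a14@(3,2):0 a15@(2,2):0
t=2: a0@(2,5):0 a1@(2,1):0 a2@(2,0):0 a3@(0,4):0 a4@(1,2):1 a5@(2,3):0 a6@(1,3):0 a7@(0,3):1 a8@(1,5):0 a9@(1,0):0 a10@(2,4):0 a11@(3,5):0 a12@(3,3):0 a13@(0,5):0 a14@(3,2):0 a15@(2,2):0
t=3: a0@(2,5):0 a1@(2,1):0 a2@(2,0):0 a3@(0,4):0 a4@(1,2):0 a5@(2,3):0 a6@(1,3):0 a7@(0,3):0 a8@(1,5):0 a9@(1,0):0 a10@(2,4):0 a11@(3,5):0 a12@(3,3):0 a13@(0,5):0 a14@(3,2):0 a15@(2,2):0
t=4: (unchanged — steady state)

16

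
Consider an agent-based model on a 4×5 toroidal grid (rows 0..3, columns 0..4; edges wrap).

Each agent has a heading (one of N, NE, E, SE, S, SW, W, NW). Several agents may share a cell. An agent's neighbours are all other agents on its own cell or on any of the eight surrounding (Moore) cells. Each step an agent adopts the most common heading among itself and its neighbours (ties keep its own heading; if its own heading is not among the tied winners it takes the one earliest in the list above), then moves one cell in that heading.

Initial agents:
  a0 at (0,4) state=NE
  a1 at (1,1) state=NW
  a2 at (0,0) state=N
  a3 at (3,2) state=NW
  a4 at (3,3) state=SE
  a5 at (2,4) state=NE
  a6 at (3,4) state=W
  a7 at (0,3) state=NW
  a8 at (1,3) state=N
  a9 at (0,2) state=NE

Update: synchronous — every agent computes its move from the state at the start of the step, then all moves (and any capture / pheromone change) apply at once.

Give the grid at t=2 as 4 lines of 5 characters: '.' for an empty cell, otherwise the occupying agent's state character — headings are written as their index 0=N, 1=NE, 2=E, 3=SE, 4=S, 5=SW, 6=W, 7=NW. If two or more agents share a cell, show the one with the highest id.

.1...
11...
77...
1...7

t=1: a0@(3,4):N a1@(0,0):NW a2@(3,0):N a3@(2,1):NW a4@(2,4):NE a5@(1,0):NE a6@(2,0):NE a7@(3,2):NW a8@(0,4):NE a9@(3,1):NW
t=2: a0@(2,0):NE a1@(3,4):NW a2@(2,1):NE a3@(1,0):NW a4@(1,0):NE a5@(0,1):NE a6@(1,1):NE a7@(2,1):NW a8@(3,0):NE a9@(2,0):NW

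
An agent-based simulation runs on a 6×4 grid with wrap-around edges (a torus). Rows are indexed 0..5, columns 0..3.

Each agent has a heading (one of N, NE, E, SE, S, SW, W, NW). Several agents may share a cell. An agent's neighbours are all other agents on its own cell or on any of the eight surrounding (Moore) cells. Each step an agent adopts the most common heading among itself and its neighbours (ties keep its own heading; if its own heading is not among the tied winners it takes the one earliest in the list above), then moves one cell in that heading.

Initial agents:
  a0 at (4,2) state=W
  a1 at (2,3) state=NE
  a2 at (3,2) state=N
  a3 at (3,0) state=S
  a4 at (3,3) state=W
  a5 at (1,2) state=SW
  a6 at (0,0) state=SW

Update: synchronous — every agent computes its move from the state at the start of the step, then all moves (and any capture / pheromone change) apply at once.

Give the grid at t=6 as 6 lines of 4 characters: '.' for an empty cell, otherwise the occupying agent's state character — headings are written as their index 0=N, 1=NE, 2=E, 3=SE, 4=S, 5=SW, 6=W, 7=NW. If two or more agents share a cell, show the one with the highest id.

t=1: a0@(4,1):W a1@(1,0):NE a2@(3,1):W a3@(4,0):S a4@(3,2):W a5@(2,1):SW a6@(1,3):SW
t=2: a0@(4,0):W a1@(2,3):SW a2@(3,0):W a3@(4,3):W a4@(3,1):W a5@(2,0):W a6@(2,2):SW
t=3: a0@(4,3):W a1@(3,2):SW a2@(3,3):W a3@(4,2):W a4@(3,0):W a5@(2,3):W a6@(3,1):SW
t=4: a0@(4,2):W a1@(3,1):W a2@(3,2):W a3@(4,1):W a4@(3,3):W a5@(2,2):W a6@(4,0):SW
t=5: a0@(4,1):W a1@(3,0):W a2@(3,1):W a3@(4,0):W a4@(3,2):W a5@(2,1):W a6@(4,3):W
t=6: a0@(4,0):W a1@(3,3):W a2@(3,0):W a3@(4,3):W a4@(3,1):W a5@(2,0):W a6@(4,2):W

....
....
6...
66.6
6.66
....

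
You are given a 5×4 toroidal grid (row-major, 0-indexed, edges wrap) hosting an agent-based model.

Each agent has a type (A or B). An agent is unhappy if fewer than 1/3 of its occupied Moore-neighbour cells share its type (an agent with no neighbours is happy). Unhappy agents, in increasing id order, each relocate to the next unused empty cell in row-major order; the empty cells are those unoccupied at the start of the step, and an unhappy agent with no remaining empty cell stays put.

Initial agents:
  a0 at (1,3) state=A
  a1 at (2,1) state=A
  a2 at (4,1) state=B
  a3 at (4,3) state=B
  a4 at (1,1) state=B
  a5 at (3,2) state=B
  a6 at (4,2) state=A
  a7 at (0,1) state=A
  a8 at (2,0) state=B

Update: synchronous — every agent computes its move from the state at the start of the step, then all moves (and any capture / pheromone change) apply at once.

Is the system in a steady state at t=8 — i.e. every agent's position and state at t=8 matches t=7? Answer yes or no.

t=1: a0@(0,0):A a1@(0,2):A a2@(4,1):B a3@(4,3):B a4@(1,1):B a5@(3,2):B a6@(0,3):A a7@(0,1):A a8@(2,0):B
t=2: a0@(0,0):A a1@(0,2):A a2@(1,0):B a3@(1,2):B a4@(1,3):B a5@(3,2):B a6@(0,3):A a7@(0,1):A a8@(2,0):B
t=3: a0@(0,0):A a1@(0,2):A a2@(1,0):B a3@(1,1):B a4@(1,3):B a5@(3,2):B a6@(0,3):A a7@(0,1):A a8@(2,0):B
t=4: (unchanged — steady state)

yes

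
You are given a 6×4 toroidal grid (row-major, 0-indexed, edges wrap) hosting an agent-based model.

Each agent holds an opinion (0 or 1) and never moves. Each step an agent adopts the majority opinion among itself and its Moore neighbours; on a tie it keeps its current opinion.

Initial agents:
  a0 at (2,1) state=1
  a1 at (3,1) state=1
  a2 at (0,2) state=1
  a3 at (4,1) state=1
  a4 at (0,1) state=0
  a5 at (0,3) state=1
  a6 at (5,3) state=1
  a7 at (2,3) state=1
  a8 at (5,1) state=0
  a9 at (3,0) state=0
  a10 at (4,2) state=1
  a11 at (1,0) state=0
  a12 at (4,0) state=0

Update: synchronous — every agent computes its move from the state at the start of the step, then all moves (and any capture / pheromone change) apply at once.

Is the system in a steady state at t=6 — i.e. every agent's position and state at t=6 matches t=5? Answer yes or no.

t=1: a0@(2,1):1 a1@(3,1):1 a2@(0,2):1 a3@(4,1):1 a4@(0,1):0 a5@(0,3):1 a6@(5,3):1 a7@(2,3):0 a8@(5,1):0 a9@(3,0):1 a10@(4,2):1 a11@(1,0):1 a12@(4,0):0
t=2: a0@(2,1):1 a1@(3,1):1 a2@(0,2):1 a3@(4,1):1 a4@(0,1):0 a5@(0,3):1 a6@(5,3):1 a7@(2,3):1 a8@(5,1):0 a9@(3,0):1 a10@(4,2):1 a11@(1,0):1 a12@(4,0):1
t=3: a0@(2,1):1 a1@(3,1):1 a2@(0,2):1 a3@(4,1):1 a4@(0,1):0 a5@(0,3):1 a6@(5,3):1 a7@(2,3):1 a8@(5,1):1 a9@(3,0):1 a10@(4,2):1 a11@(1,0):1 a12@(4,0):1
t=4: a0@(2,1):1 a1@(3,1):1 a2@(0,2):1 a3@(4,1):1 a4@(0,1):1 a5@(0,3):1 a6@(5,3):1 a7@(2,3):1 a8@(5,1):1 a9@(3,0):1 a10@(4,2):1 a11@(1,0):1 a12@(4,0):1
t=5: (unchanged — steady state)

yes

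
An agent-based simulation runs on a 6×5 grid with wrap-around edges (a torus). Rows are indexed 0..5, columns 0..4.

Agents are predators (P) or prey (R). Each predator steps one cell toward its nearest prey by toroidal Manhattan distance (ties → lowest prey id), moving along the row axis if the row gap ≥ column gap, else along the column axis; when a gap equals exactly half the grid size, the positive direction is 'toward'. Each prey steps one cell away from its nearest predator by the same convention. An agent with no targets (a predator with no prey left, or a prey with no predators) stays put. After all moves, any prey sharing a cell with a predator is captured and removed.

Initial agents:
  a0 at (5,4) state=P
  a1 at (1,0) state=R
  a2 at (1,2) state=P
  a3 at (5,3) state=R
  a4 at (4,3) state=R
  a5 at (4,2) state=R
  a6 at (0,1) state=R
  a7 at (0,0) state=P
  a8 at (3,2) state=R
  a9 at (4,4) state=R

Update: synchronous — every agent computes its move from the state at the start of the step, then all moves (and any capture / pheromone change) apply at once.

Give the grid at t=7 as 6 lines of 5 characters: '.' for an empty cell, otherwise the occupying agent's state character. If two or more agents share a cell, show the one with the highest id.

t=1: a0@(5,3):P a1@(2,0):R a2@(1,1):P a3@(5,2):R a4@(3,3):R a5@(4,1):R a6@(0,2):R a7@(1,0):P a8@(4,2):R a9@(3,4):R
t=2: a0@(5,2):P a1@(3,0):R a2@(2,1):P a3@(5,1):R a4@(2,3):R a5@(4,0):R a6@(1,2):R a7@(2,0):P a8@(3,2):R a9@(2,4):R
t=3: a0@(5,1):P a1@(4,0):R a2@(3,1):P a3@(5,0):R a4@(2,4):R a5@(5,0):R a6@(2,2):R a7@(3,0):P a8@(2,2):R a9@(2,3):R
t=4: a0@(5,0):P a2@(4,1):P a3@(5,4):R a4@(1,4):R a5@(5,4):R a6@(1,2):R a7@(4,0):P a8@(1,2):R a9@(2,4):R
t=5: a0@(5,4):P a2@(4,0):P a3@(5,3):R a4@(2,4):R a5@(5,3):R a6@(2,2):R a7@(5,0):P a8@(2,2):R a9@(1,4):R
t=6: a0@(5,3):P a2@(4,4):P a3@(5,2):R a4@(1,4):R a5@(5,2):R a6@(1,2):R a7@(5,4):P a8@(1,2):R a9@(2,4):R
t=7: a0@(5,2):P a2@(3,4):P a3@(5,1):R a4@(2,4):R a5@(5,1):R a6@(2,2):R a7@(5,3):P a8@(2,2):R a9@(1,4):R

.....
....R
..R.R
....P
.....
.RPP.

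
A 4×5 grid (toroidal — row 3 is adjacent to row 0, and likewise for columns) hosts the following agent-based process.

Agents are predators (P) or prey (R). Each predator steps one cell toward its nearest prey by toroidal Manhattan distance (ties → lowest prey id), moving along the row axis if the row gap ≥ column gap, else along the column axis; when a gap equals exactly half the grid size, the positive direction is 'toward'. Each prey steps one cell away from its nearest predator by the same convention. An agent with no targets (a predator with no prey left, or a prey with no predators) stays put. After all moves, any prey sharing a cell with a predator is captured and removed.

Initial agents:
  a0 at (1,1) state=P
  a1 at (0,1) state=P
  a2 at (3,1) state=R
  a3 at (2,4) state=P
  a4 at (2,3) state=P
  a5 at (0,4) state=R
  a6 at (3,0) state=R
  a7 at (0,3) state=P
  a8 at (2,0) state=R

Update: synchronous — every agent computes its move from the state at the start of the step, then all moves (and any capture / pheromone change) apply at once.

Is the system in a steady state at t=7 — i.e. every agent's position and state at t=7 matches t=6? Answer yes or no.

yes

t=1: a0@(2,1):P a1@(3,1):P a3@(2,0):P a4@(2,4):P a5@(0,0):R a7@(0,4):P
t=2: a0@(3,1):P a1@(0,1):P a3@(3,0):P a4@(3,4):P a7@(0,0):P
t=3: (unchanged — steady state)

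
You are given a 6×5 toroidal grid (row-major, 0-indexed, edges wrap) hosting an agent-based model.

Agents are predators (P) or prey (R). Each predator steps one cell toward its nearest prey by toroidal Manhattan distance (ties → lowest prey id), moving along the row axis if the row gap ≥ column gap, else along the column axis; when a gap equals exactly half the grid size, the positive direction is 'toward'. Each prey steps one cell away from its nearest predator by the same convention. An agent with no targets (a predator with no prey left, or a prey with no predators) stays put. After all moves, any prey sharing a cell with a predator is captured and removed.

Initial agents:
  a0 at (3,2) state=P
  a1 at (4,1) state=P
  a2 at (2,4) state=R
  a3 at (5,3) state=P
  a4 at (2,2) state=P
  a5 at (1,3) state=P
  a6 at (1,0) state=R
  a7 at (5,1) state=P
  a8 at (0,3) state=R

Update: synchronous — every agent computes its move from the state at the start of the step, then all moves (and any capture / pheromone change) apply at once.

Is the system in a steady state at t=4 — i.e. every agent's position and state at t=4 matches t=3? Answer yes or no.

yes

t=1: a0@(3,3):P a1@(3,1):P a2@(2,0):R a3@(0,3):P a4@(2,3):P a5@(0,3):P a6@(1,1):R a7@(0,1):P a8@(1,3):R
t=2: a0@(2,3):P a1@(2,1):P a2@(1,0):R a3@(1,3):P a4@(1,3):P a5@(1,3):P a7@(1,1):P
t=3: a0@(2,4):P a1@(1,1):P a3@(1,4):P a4@(1,4):P a5@(1,4):P a7@(1,0):P
t=4: (unchanged — steady state)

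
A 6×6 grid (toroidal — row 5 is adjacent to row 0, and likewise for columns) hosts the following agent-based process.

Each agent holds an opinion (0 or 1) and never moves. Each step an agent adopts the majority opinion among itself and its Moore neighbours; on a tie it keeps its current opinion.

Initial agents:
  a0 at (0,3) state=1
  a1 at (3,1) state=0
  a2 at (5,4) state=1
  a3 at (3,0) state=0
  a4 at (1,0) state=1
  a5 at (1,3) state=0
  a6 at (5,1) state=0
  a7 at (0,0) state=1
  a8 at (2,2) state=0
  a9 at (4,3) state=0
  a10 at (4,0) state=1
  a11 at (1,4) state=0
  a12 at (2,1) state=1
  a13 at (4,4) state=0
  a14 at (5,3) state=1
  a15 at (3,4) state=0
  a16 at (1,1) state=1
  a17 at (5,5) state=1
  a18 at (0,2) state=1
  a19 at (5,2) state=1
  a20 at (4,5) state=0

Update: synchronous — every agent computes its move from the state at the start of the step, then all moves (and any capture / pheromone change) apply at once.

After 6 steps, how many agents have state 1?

11

t=1: a0@(0,3):1 a1@(3,1):0 a2@(5,4):1 a3@(3,0):0 a4@(1,0):1 a5@(1,3):0 a6@(5,1):1 a7@(0,0):1 a8@(2,2):0 a9@(4,3):0 a10@(4,0):0 a11@(1,4):0 a12@(2,1):1 a13@(4,4):0 a14@(5,3):1 a15@(3,4):0 a16@(1,1):1 a17@(5,5):1 a18@(0,2):1 a19@(5,2):1 a20@(4,5):0
t=2: (unchanged — steady state)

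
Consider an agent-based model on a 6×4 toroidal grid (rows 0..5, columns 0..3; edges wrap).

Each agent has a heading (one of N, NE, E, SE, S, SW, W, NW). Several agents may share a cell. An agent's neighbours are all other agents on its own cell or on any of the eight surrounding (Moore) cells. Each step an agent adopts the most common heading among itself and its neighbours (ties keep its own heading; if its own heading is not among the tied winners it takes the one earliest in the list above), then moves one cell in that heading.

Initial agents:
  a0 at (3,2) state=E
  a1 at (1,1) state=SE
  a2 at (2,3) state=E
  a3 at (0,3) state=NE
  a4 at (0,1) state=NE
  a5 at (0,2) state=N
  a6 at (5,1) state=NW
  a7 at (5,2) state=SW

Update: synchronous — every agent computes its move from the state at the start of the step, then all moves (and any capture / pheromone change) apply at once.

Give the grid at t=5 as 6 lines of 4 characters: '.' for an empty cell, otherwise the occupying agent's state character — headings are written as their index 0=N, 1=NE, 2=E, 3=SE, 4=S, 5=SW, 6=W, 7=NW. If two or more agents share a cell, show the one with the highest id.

t=1: a0@(3,3):E a1@(2,2):SE a2@(2,0):E a3@(5,0):NE a4@(5,2):NE a5@(5,3):NE a6@(4,0):NW a7@(4,3):NE
t=2: a0@(3,0):E a1@(3,3):SE a2@(2,1):E a3@(4,1):NE a4@(4,3):NE a5@(4,0):NE a6@(3,1):NE a7@(3,0):NE
t=3: a0@(2,1):NE a1@(2,0):NE a2@(2,2):E a3@(3,2):NE a4@(3,0):NE a5@(3,1):NE a6@(2,2):NE a7@(2,1):NE
t=4: a0@(1,2):NE a1@(1,1):NE a2@(1,3):NE a3@(2,3):NE a4@(2,1):NE a5@(2,2):NE a6@(1,3):NE a7@(1,2):NE
t=5: a0@(0,3):NE a1@(0,2):NE a2@(0,0):NE a3@(1,0):NE a4@(1,2):NE a5@(1,3):NE a6@(0,0):NE a7@(0,3):NE

1.11
1.11
....
....
....
....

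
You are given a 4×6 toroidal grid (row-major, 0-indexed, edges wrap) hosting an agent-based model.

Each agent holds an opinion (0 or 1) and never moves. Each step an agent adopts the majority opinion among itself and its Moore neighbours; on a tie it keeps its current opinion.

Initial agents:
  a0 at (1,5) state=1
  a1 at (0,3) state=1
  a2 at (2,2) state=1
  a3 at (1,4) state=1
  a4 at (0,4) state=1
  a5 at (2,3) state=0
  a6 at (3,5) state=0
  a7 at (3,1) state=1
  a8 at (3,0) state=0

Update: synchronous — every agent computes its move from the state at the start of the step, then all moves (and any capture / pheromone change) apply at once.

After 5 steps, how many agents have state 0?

t=1: a0@(1,5):1 a1@(0,3):1 a2@(2,2):1 a3@(1,4):1 a4@(0,4):1 a5@(2,3):1 a6@(3,5):0 a7@(3,1):1 a8@(3,0):0
t=2: (unchanged — steady state)

2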